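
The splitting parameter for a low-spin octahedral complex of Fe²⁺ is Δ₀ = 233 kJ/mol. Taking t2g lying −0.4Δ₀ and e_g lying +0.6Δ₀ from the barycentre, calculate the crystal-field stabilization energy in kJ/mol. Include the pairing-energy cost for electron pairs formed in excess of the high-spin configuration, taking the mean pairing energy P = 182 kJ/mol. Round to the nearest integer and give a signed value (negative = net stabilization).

-195

Group 8 minus oxidation state +2 gives a d⁶ configuration for Fe²⁺.
The d⁶ electrons fill as t2g^6 e_g^0.
The orbital stabilization is -2.4Δ₀ = -2.4 × 233 = -559 kJ/mol.
Relative to high-spin t2g^4 e_g^2 (1 paired), the low-spin configuration has 2 additional pairs, contributing +2 × 182 = +364 kJ/mol.
Overall CFSE = -559 + 364 = -195 kJ/mol.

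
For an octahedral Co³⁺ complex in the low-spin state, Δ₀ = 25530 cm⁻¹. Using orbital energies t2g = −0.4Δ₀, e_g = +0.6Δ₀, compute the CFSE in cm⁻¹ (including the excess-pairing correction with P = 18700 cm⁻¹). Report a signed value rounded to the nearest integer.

Co³⁺: group 9, so d-count = 9 − 3 = 6.
Electron filling gives t2g^6 e_g^0.
The orbital stabilization is -2.4Δ₀ = -2.4 × 25530 = -61272 cm⁻¹.
High-spin d⁶ would be t2g^4 e_g^2 with 1 pair; low-spin has 3, so 2 excess pairs cost +2P = +37400 cm⁻¹.
Net CFSE = -61272 + 37400 = -23872 cm⁻¹.

-23872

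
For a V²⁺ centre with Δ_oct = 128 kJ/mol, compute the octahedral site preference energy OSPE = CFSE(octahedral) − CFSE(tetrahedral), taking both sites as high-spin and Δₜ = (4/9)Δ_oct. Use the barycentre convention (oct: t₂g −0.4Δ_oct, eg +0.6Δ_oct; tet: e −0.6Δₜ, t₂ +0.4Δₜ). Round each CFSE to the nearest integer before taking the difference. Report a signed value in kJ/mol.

-108

V sits in group 5; removing 2 electrons leaves V²⁺ with 5 − 2 = 3 d electrons.
Octahedral (high-spin): t₂g³ eg⁰, CFSE = 3(−0.4) + 0(+0.6) = -1.2Δ_oct = -1.2 × 128 = -154 kJ/mol.
Tetrahedral e² t₂¹ gives -0.8Δₜ = -0.8 × (4/9) × 128 = -46 kJ/mol.
OSPE = CFSE(oct) − CFSE(tet) = -154 − (-46) = -108 kJ/mol.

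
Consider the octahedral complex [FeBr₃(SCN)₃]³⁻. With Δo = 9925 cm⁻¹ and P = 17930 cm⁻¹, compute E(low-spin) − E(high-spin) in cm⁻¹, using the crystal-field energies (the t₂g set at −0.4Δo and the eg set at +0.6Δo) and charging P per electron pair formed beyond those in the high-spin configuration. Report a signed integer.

16010

Ligand charges: 3×(-1) from Br⁻ and 3×(-1) from SCN⁻ sum to -6; with overall charge -3, Fe is +3.
Fe is in group 8, so Fe³⁺ is d⁵ (8 − 3 = 5).
In the high-spin limit (t₂g³ eg²) the orbital term is 0.0Δo = 0 cm⁻¹, with no excess pairing.
Low-spin t₂g⁵ eg⁰ gives -2.0Δo = -19850 cm⁻¹, but forming 2 extra pairs costs 2P = 35860 cm⁻¹, so E(LS) = -19850 + 35860 = 16010 cm⁻¹.
Thus E(LS) − E(HS) = 16010 cm⁻¹.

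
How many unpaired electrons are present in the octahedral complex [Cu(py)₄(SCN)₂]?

Ligand charges: 4×(+0) from py and 2×(-1) from SCN⁻ sum to -2; with overall charge +0, Cu is +2.
Cu²⁺: group 11, so d-count = 11 − 2 = 9.
Configuration: t2g^6 e_g^3, giving 1 unpaired electron.

1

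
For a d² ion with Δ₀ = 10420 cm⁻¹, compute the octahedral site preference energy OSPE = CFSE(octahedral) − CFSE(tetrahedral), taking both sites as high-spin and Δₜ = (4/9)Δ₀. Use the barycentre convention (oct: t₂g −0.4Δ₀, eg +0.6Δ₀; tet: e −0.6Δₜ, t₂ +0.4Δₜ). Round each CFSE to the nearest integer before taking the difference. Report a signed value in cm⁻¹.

Octahedral high-spin t2g^2 e_g^0: CFSE = -0.8 × 10420 = -8336 cm⁻¹.
Tetrahedral: e^2 t2^0, CFSE = 2(−0.6) + 0(+0.4) = -1.2Δₜ = -1.2 × (4/9) × 10420 = -5557 cm⁻¹.
Subtracting, OSPE = -8336 − (-5557) = -2779 cm⁻¹.

-2779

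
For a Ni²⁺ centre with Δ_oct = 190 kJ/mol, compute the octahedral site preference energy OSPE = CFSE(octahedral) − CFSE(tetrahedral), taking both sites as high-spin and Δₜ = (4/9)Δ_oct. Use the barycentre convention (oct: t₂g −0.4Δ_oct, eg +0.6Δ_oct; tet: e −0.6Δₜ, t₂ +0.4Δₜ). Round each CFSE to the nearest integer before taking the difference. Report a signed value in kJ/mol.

Ni²⁺: group 10, so d-count = 10 − 2 = 8.
Octahedral (high-spin): t2g^6 e_g^2, CFSE = 6(−0.4) + 2(+0.6) = -1.2Δ_oct = -1.2 × 190 = -228 kJ/mol.
Tetrahedral e^4 t2^4 gives -0.8Δₜ = -0.8 × (4/9) × 190 = -68 kJ/mol.
Subtracting, OSPE = -228 − (-68) = -160 kJ/mol.

-160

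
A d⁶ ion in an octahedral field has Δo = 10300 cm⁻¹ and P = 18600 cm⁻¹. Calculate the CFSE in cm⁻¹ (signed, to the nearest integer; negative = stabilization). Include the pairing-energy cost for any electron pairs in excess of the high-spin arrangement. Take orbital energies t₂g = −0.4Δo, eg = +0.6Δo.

-4120

With Δo < P the complex is high-spin.
That gives t₂g⁴ eg².
Orbital CFSE = -0.4Δo = -0.4 × 10300 = -4120 cm⁻¹.
High-spin has no excess pairs, so no pairing correction applies.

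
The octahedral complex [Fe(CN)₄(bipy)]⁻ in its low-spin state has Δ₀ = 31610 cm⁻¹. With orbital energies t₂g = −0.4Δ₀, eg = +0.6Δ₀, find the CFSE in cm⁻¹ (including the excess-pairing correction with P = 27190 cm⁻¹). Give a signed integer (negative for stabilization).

Ligand charges: 4×(-1) from CN⁻ and 1×(+0) from bipy sum to -4; with overall charge -1, Fe is +3.
Group 8 minus oxidation state +3 gives a d⁵ configuration for Fe³⁺.
Configuration: t₂g⁵ eg⁰.
The orbital stabilization is -2.0Δ₀ = -2.0 × 31610 = -63220 cm⁻¹.
Pairing penalty: 2 pairs vs 0 in the high-spin reference → 2 extra × P = 54380 cm⁻¹.
Combining: -63220 + 54380 = -8840 cm⁻¹.

-8840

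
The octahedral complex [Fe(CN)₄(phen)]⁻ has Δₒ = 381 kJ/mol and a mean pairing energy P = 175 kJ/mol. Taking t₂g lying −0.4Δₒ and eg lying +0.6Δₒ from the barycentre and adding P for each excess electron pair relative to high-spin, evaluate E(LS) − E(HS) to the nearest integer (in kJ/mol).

-412

Ligand charges: 4×(-1) from CN⁻ and 1×(+0) from phen sum to -4; with overall charge -1, Fe is +3.
Fe³⁺: group 8, so d-count = 8 − 3 = 5.
High-spin: t₂g³ eg², CFSE = 0.0Δₒ = 0 kJ/mol.
Low-spin: t₂g⁵ eg⁰, orbital CFSE = -2.0Δₒ = -762 kJ/mol; plus 2 excess pairs × P = +350 kJ/mol; total -412 kJ/mol.
Thus E(LS) − E(HS) = -412 kJ/mol.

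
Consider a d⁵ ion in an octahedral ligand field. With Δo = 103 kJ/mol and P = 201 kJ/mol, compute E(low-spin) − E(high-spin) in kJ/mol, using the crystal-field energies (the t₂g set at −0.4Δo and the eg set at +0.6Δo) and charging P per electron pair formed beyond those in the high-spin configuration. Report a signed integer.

High-spin: t₂g³ eg², CFSE = 0.0Δo = 0 kJ/mol.
Low-spin t₂g⁵ eg⁰ gives -2.0Δo = -206 kJ/mol, but forming 2 extra pairs costs 2P = 402 kJ/mol, so E(LS) = -206 + 402 = 196 kJ/mol.
Thus E(LS) − E(HS) = 196 kJ/mol.

196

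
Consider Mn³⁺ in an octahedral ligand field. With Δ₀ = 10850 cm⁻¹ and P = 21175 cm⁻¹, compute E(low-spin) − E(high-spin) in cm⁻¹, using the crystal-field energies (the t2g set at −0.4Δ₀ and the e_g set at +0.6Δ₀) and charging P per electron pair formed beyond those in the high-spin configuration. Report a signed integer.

10325

Mn sits in group 7; removing 3 electrons leaves Mn³⁺ with 7 − 3 = 4 d electrons.
In the high-spin limit (t2g^3 e_g^1) the orbital term is -0.6Δ₀ = -6510 cm⁻¹, with no excess pairing.
Low-spin: t2g^4 e_g^0, orbital CFSE = -1.6Δ₀ = -17360 cm⁻¹; plus 1 excess pair × P = +21175 cm⁻¹; total 3815 cm⁻¹.
The difference is 3815 − (-6510) = 10325 cm⁻¹, so high-spin lies lower.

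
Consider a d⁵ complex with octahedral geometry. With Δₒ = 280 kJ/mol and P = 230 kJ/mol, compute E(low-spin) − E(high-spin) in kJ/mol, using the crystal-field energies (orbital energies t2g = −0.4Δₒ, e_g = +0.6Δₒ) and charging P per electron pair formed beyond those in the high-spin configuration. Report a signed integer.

High-spin: t2g^3 e_g^2, CFSE = 0.0Δₒ = 0 kJ/mol.
Low-spin: t2g^5 e_g^0, orbital CFSE = -2.0Δₒ = -560 kJ/mol; plus 2 excess pairs × P = +460 kJ/mol; total -100 kJ/mol.
Thus E(LS) − E(HS) = -100 kJ/mol.

-100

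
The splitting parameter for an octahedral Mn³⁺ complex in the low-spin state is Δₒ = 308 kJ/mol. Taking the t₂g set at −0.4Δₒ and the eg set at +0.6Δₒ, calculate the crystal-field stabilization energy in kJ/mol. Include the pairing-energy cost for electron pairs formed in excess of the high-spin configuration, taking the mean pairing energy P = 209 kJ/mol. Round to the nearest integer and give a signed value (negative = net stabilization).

-284

Mn sits in group 7; removing 3 electrons leaves Mn³⁺ with 7 − 3 = 4 d electrons.
Electron filling gives t₂g⁴ eg⁰.
CFSE(orbital) = 4×(-0.4Δₒ) + 0×(0.6Δₒ) = -1.6Δₒ; with Δₒ = 308 kJ/mol that is -493 kJ/mol.
Pairing penalty: 1 pair vs 0 in the high-spin reference → 1 extra × P = 209 kJ/mol.
Overall CFSE = -493 + 209 = -284 kJ/mol.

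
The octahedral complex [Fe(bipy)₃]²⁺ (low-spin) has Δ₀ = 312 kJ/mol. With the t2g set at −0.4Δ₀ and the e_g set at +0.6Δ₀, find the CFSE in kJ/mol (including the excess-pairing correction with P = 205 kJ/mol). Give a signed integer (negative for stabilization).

bipy is neutral, so the +2 overall charge sits on Fe: oxidation state +2.
Fe is in group 8, so Fe²⁺ is d⁶ (8 − 2 = 6).
Configuration: t2g^6 e_g^0.
Orbital CFSE = 6(-0.4) + 0(0.6) = -2.4Δ₀ = -2.4 × 312 = -749 kJ/mol.
Pairing penalty: 3 pairs vs 1 in the high-spin reference → 2 extra × P = 410 kJ/mol.
Overall CFSE = -749 + 410 = -339 kJ/mol.

-339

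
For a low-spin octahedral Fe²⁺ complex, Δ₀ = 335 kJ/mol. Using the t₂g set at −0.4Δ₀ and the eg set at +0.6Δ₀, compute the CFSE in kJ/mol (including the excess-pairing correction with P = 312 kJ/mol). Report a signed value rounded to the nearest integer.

Group 8 minus oxidation state +2 gives a d⁶ configuration for Fe²⁺.
Electron filling gives t₂g⁶ eg⁰.
The orbital stabilization is -2.4Δ₀ = -2.4 × 335 = -804 kJ/mol.
Relative to high-spin t₂g⁴ eg² (1 paired), the low-spin configuration has 2 additional pairs, contributing +2 × 312 = +624 kJ/mol.
Combining: -804 + 624 = -180 kJ/mol.

-180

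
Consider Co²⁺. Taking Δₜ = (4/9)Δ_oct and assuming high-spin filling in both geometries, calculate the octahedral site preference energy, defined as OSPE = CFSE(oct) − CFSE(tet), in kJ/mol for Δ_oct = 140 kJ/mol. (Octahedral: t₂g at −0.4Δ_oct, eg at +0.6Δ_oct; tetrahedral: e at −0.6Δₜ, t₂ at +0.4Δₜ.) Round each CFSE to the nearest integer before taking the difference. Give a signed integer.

Co is in group 9, so Co²⁺ is d⁷ (9 − 2 = 7).
Octahedral (high-spin): t₂g⁵ eg², CFSE = 5(−0.4) + 2(+0.6) = -0.8Δ_oct = -0.8 × 140 = -112 kJ/mol.
Tetrahedral e⁴ t₂³ gives -1.2Δₜ = -1.2 × (4/9) × 140 = -75 kJ/mol.
OSPE = -112 − (-75) = -37 kJ/mol.

-37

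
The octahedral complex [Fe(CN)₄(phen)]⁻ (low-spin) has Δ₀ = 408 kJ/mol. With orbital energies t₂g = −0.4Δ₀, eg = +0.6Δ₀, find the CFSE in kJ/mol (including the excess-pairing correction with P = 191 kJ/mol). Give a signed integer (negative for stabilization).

-434

Ligand charges: 4×(-1) from CN⁻ and 1×(+0) from phen sum to -4; with overall charge -1, Fe is +3.
Fe³⁺: group 8, so d-count = 8 − 3 = 5.
Configuration: t₂g⁵ eg⁰.
CFSE(orbital) = 5×(-0.4Δ₀) + 0×(0.6Δ₀) = -2.0Δ₀; with Δ₀ = 408 kJ/mol that is -816 kJ/mol.
High-spin d⁵ would be t₂g³ eg² with 0 pairs; low-spin has 2, so 2 excess pairs cost +2P = +382 kJ/mol.
Combining: -816 + 382 = -434 kJ/mol.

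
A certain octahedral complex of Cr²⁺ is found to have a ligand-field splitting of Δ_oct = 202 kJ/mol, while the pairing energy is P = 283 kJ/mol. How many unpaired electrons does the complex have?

4

Cr²⁺: group 6, so d-count = 6 − 2 = 4.
With Δ_oct < P the complex is high-spin.
Filling d⁴ accordingly: t₂g³ eg¹.
Unpaired electrons: 4.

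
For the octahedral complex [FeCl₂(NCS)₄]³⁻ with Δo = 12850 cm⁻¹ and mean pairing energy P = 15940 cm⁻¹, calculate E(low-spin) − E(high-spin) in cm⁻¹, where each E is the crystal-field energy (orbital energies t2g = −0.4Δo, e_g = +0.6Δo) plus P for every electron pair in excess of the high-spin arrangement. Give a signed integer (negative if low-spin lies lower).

Ligand charges: 2×(-1) from Cl⁻ and 4×(-1) from NCS⁻ sum to -6; with overall charge -3, Fe is +3.
Fe sits in group 8; removing 3 electrons leaves Fe³⁺ with 8 − 3 = 5 d electrons.
High-spin d⁵ fills as t2g^3 e_g^2 with CFSE 3(−0.4) + 2(+0.6) = 0.0Δo = 0 cm⁻¹.
For low-spin the configuration is t2g^5 e_g^0: orbital energy -2.0 × 12850 = -25700 cm⁻¹, and 2 additional pairs relative to high-spin add 31880 cm⁻¹, giving 6180 cm⁻¹.
The difference is 6180 − (0) = 6180 cm⁻¹, so high-spin lies lower.

6180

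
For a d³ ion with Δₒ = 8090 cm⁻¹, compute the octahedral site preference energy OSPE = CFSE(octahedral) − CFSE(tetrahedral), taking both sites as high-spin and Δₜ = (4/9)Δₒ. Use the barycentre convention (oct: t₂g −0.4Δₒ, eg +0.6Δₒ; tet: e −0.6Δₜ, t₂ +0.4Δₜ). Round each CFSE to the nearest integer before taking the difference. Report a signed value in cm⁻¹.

In an octahedral site d³ (HS) is t₂g³ eg⁰, giving CFSE(oct) = -1.2Δₒ = -9708 cm⁻¹.
Tetrahedral e² t₂¹ gives -0.8Δₜ = -0.8 × (4/9) × 8090 = -2876 cm⁻¹.
Subtracting, OSPE = -9708 − (-2876) = -6832 cm⁻¹.

-6832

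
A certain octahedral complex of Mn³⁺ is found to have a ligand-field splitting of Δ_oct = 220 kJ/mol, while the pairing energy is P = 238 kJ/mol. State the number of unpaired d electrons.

Group 7 minus oxidation state +3 gives a d⁴ configuration for Mn³⁺.
Since Δ_oct = 220 kJ/mol < P = 238 kJ/mol, the complex adopts the high-spin configuration.
That gives t₂g³ eg¹.
Unpaired electrons: 4.

4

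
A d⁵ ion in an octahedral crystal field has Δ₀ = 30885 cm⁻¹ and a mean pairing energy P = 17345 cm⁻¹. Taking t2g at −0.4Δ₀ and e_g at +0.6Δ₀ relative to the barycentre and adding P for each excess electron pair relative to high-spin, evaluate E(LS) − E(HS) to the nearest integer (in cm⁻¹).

In the high-spin limit (t2g^3 e_g^2) the orbital term is 0.0Δ₀ = 0 cm⁻¹, with no excess pairing.
For low-spin the configuration is t2g^5 e_g^0: orbital energy -2.0 × 30885 = -61770 cm⁻¹, and 2 additional pairs relative to high-spin add 34690 cm⁻¹, giving -27080 cm⁻¹.
E(LS) − E(HS) = -27080 − (0) = -27080 cm⁻¹.

-27080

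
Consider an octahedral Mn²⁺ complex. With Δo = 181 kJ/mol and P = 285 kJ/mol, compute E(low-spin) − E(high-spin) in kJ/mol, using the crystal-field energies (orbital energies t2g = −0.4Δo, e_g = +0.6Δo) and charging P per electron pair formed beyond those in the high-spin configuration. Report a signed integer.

Group 7 minus oxidation state +2 gives a d⁵ configuration for Mn²⁺.
High-spin: t2g^3 e_g^2, CFSE = 0.0Δo = 0 kJ/mol.
Low-spin: t2g^5 e_g^0, orbital CFSE = -2.0Δo = -362 kJ/mol; plus 2 excess pairs × P = +570 kJ/mol; total 208 kJ/mol.
The difference is 208 − (0) = 208 kJ/mol, so high-spin lies lower.

208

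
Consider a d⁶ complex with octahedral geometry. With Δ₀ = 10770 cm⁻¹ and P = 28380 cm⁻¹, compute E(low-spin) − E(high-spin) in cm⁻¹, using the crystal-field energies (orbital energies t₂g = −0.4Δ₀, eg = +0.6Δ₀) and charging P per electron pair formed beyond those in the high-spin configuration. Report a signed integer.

High-spin d⁶ fills as t₂g⁴ eg² with CFSE 4(−0.4) + 2(+0.6) = -0.4Δ₀ = -4308 cm⁻¹.
Low-spin: t₂g⁶ eg⁰, orbital CFSE = -2.4Δ₀ = -25848 cm⁻¹; plus 2 excess pairs × P = +56760 cm⁻¹; total 30912 cm⁻¹.
Thus E(LS) − E(HS) = 35220 cm⁻¹.

35220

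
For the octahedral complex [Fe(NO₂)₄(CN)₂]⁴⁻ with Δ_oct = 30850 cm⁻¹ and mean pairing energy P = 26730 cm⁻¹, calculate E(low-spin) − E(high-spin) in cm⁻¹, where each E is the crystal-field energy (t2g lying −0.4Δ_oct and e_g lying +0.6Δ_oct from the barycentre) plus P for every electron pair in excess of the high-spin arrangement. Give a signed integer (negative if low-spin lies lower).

Ligand charges: 4×(-1) from NO₂⁻ and 2×(-1) from CN⁻ sum to -6; with overall charge -4, Fe is +2.
Fe is in group 8, so Fe²⁺ is d⁶ (8 − 2 = 6).
In the high-spin limit (t2g^4 e_g^2) the orbital term is -0.4Δ_oct = -12340 cm⁻¹, with no excess pairing.
Low-spin t2g^6 e_g^0 gives -2.4Δ_oct = -74040 cm⁻¹, but forming 2 extra pairs costs 2P = 53460 cm⁻¹, so E(LS) = -74040 + 53460 = -20580 cm⁻¹.
Thus E(LS) − E(HS) = -8240 cm⁻¹.

-8240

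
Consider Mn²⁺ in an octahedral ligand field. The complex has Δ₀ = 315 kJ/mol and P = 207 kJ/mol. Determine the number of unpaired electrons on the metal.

1

Mn sits in group 7; removing 2 electrons leaves Mn²⁺ with 7 − 2 = 5 d electrons.
With Δ₀ > P the complex is low-spin.
That gives t₂g⁵ eg⁰.
Unpaired electrons: 1.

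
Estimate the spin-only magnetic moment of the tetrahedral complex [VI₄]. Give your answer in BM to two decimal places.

1.73 BM

Each I⁻ contributes -1; 4 × (-1) = -4. With overall charge +0, V is in the +4 oxidation state.
V⁴⁺: group 5, so d-count = 5 − 4 = 1.
Tetrahedral fields are weak (Δₜ ≈ 4/9 Δₒ), so electrons fill high-spin.
Configuration: e¹ t₂⁰ → 1 unpaired electron.
μ(spin-only) = √[1(1+2)] = √3 ≈ 1.73 BM.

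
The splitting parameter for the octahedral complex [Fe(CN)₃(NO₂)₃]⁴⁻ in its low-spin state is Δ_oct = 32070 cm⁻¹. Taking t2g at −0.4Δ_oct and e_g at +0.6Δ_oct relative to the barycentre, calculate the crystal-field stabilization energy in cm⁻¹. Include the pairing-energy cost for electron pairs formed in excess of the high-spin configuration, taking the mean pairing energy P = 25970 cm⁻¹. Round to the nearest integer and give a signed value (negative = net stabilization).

-25028

Ligand charges: 3×(-1) from CN⁻ and 3×(-1) from NO₂⁻ sum to -6; with overall charge -4, Fe is +2.
Fe is in group 8, so Fe²⁺ is d⁶ (8 − 2 = 6).
Configuration: t2g^6 e_g^0.
CFSE(orbital) = 6×(-0.4Δ_oct) + 0×(0.6Δ_oct) = -2.4Δ_oct; with Δ_oct = 32070 cm⁻¹ that is -76968 cm⁻¹.
High-spin d⁶ would be t2g^4 e_g^2 with 1 pair; low-spin has 3, so 2 excess pairs cost +2P = +51940 cm⁻¹.
Overall CFSE = -76968 + 51940 = -25028 cm⁻¹.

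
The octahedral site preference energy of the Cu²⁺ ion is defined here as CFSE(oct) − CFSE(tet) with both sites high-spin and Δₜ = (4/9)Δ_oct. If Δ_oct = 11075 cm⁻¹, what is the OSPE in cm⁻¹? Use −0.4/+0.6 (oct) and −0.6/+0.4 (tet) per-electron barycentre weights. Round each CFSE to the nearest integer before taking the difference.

Cu is in group 11, so Cu²⁺ is d⁹ (11 − 2 = 9).
In an octahedral site d⁹ (HS) is t₂g⁶ eg³, giving CFSE(oct) = -0.6Δ_oct = -6645 cm⁻¹.
Tetrahedral: e⁴ t₂⁵, CFSE = 4(−0.6) + 5(+0.4) = -0.4Δₜ = -0.4 × (4/9) × 11075 = -1969 cm⁻¹.
OSPE = -6645 − (-1969) = -4676 cm⁻¹.

-4676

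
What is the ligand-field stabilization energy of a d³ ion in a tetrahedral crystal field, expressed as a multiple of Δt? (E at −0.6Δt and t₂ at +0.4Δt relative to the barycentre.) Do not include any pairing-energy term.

Tetrahedral fields are weak (Δₜ ≈ 4/9 Δₒ), so electrons fill high-spin.
Configuration: e² t₂¹.
CFSE = 2(-0.6Δt) + 1(0.4Δt) = -1.2Δt + 0.4Δt = -0.8Δt.

-0.8 Δt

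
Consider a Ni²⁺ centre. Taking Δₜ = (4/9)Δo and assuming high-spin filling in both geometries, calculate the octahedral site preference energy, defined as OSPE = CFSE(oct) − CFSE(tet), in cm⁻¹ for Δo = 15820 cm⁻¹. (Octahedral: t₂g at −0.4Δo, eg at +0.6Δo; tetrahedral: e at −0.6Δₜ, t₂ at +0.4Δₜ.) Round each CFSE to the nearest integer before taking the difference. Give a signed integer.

Ni is in group 10, so Ni²⁺ is d⁸ (10 − 2 = 8).
Octahedral high-spin t2g^6 e_g^2: CFSE = -1.2 × 15820 = -18984 cm⁻¹.
In a tetrahedral site the filling is e^4 t2^4: CFSE(tet) = -0.8Δₜ = -0.8 × (4/9)(15820) = -5625 cm⁻¹.
Subtracting, OSPE = -18984 − (-5625) = -13359 cm⁻¹.

-13359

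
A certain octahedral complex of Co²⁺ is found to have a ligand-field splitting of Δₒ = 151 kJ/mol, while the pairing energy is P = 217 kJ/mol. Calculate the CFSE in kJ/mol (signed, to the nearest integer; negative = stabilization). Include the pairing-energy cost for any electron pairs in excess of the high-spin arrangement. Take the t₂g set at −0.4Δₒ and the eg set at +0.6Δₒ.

-121

Co is in group 9, so Co²⁺ is d⁷ (9 − 2 = 7).
With Δₒ < P the complex is high-spin.
That gives t₂g⁵ eg².
Orbital CFSE = -0.8Δₒ = -0.8 × 151 = -121 kJ/mol.
High-spin has no excess pairs, so no pairing correction applies.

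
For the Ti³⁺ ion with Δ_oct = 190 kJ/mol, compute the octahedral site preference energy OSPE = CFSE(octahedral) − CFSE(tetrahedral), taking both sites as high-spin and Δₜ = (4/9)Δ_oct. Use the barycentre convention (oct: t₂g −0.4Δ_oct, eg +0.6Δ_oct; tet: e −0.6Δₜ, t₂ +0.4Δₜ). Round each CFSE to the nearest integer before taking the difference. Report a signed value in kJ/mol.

-25

Ti sits in group 4; removing 3 electrons leaves Ti³⁺ with 4 − 3 = 1 d electrons.
In an octahedral site d¹ (HS) is t₂g¹ eg⁰, giving CFSE(oct) = -0.4Δ_oct = -76 kJ/mol.
Tetrahedral: e¹ t₂⁰, CFSE = 1(−0.6) + 0(+0.4) = -0.6Δₜ = -0.6 × (4/9) × 190 = -51 kJ/mol.
OSPE = CFSE(oct) − CFSE(tet) = -76 − (-51) = -25 kJ/mol.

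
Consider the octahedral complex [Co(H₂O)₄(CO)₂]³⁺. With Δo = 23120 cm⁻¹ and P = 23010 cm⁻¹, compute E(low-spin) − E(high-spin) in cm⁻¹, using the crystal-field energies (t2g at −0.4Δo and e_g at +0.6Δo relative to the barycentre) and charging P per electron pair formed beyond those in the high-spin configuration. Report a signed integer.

Ligand charges: 4×(+0) from H₂O and 2×(+0) from CO sum to +0; with overall charge +3, Co is +3.
Group 9 minus oxidation state +3 gives a d⁶ configuration for Co³⁺.
In the high-spin limit (t2g^4 e_g^2) the orbital term is -0.4Δo = -9248 cm⁻¹, with no excess pairing.
Low-spin t2g^6 e_g^0 gives -2.4Δo = -55488 cm⁻¹, but forming 2 extra pairs costs 2P = 46020 cm⁻¹, so E(LS) = -55488 + 46020 = -9468 cm⁻¹.
E(LS) − E(HS) = -9468 − (-9248) = -220 cm⁻¹.

-220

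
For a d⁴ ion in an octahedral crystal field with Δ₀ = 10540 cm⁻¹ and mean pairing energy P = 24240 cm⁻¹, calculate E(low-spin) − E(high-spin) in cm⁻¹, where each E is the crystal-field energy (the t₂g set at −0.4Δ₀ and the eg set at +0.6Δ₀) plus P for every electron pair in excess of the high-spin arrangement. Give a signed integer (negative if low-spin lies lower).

13700

High-spin: t₂g³ eg¹, CFSE = -0.6Δ₀ = -6324 cm⁻¹.
Low-spin: t₂g⁴ eg⁰, orbital CFSE = -1.6Δ₀ = -16864 cm⁻¹; plus 1 excess pair × P = +24240 cm⁻¹; total 7376 cm⁻¹.
E(LS) − E(HS) = 7376 − (-6324) = 13700 cm⁻¹.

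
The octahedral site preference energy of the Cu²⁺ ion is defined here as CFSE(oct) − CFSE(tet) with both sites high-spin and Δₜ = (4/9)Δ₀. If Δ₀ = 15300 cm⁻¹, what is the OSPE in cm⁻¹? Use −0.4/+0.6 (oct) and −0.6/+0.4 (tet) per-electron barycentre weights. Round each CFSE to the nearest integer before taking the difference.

Cu sits in group 11; removing 2 electrons leaves Cu²⁺ with 11 − 2 = 9 d electrons.
In an octahedral site d⁹ (HS) is t₂g⁶ eg³, giving CFSE(oct) = -0.6Δ₀ = -9180 cm⁻¹.
In a tetrahedral site the filling is e⁴ t₂⁵: CFSE(tet) = -0.4Δₜ = -0.4 × (4/9)(15300) = -2720 cm⁻¹.
OSPE = -9180 − (-2720) = -6460 cm⁻¹.

-6460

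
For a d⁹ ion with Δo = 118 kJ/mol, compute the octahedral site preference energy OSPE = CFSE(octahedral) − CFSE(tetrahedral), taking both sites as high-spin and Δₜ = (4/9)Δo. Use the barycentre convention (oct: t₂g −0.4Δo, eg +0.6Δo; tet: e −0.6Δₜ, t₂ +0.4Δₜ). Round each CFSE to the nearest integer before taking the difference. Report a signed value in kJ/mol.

-50

Octahedral (high-spin): t2g^6 e_g^3, CFSE = 6(−0.4) + 3(+0.6) = -0.6Δo = -0.6 × 118 = -71 kJ/mol.
Tetrahedral e^4 t2^5 gives -0.4Δₜ = -0.4 × (4/9) × 118 = -21 kJ/mol.
Subtracting, OSPE = -71 − (-21) = -50 kJ/mol.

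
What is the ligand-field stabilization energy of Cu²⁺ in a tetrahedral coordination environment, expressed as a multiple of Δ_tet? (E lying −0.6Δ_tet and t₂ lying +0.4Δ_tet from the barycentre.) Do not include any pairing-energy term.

-0.4 Δ_tet

Cu sits in group 11; removing 2 electrons leaves Cu²⁺ with 11 − 2 = 9 d electrons.
Tetrahedral splitting is small, so the complex is high-spin.
Configuration: e⁴ t₂⁵.
CFSE = 4(-0.6Δ_tet) + 5(0.4Δ_tet) = -2.4Δ_tet + 2.0Δ_tet = -0.4Δ_tet.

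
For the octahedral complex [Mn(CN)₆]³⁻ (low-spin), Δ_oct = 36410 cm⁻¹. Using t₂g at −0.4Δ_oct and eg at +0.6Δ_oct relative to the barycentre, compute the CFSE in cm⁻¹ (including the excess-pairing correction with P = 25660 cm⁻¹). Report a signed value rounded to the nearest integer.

-32596

Each CN⁻ contributes -1; 6 × (-1) = -6. With overall charge -3, Mn is in the +3 oxidation state.
Mn sits in group 7; removing 3 electrons leaves Mn³⁺ with 7 − 3 = 4 d electrons.
Configuration: t₂g⁴ eg⁰.
Orbital CFSE = 4(-0.4) + 0(0.6) = -1.6Δ_oct = -1.6 × 36410 = -58256 cm⁻¹.
Relative to high-spin t₂g³ eg¹ (0 paired), the low-spin configuration has 1 additional pair, contributing +1 × 25660 = +25660 cm⁻¹.
Combining: -58256 + 25660 = -32596 cm⁻¹.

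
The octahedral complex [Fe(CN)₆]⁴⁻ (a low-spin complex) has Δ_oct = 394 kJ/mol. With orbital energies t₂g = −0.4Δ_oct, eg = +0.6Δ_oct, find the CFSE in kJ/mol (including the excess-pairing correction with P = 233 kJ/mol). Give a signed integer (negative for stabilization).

-480

Each CN⁻ contributes -1; 6 × (-1) = -6. With overall charge -4, Fe is in the +2 oxidation state.
Fe²⁺: group 8, so d-count = 8 − 2 = 6.
Electron filling gives t₂g⁶ eg⁰.
The orbital stabilization is -2.4Δ_oct = -2.4 × 394 = -946 kJ/mol.
High-spin d⁶ would be t₂g⁴ eg² with 1 pair; low-spin has 3, so 2 excess pairs cost +2P = +466 kJ/mol.
Combining: -946 + 466 = -480 kJ/mol.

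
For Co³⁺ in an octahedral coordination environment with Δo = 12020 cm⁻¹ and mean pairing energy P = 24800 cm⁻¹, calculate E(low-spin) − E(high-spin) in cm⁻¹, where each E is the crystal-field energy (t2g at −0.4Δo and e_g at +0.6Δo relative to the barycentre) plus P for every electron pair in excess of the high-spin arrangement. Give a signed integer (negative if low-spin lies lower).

Co sits in group 9; removing 3 electrons leaves Co³⁺ with 9 − 3 = 6 d electrons.
High-spin: t2g^4 e_g^2, CFSE = -0.4Δo = -4808 cm⁻¹.
Low-spin t2g^6 e_g^0 gives -2.4Δo = -28848 cm⁻¹, but forming 2 extra pairs costs 2P = 49600 cm⁻¹, so E(LS) = -28848 + 49600 = 20752 cm⁻¹.
E(LS) − E(HS) = 20752 − (-4808) = 25560 cm⁻¹.

25560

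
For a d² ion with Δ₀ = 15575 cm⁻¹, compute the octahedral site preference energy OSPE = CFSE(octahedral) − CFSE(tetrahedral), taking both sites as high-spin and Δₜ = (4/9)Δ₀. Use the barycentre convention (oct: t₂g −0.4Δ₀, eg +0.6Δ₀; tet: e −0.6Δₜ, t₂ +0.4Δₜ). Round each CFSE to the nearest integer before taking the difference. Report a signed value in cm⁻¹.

In an octahedral site d² (HS) is t2g^2 e_g^0, giving CFSE(oct) = -0.8Δ₀ = -12460 cm⁻¹.
In a tetrahedral site the filling is e^2 t2^0: CFSE(tet) = -1.2Δₜ = -1.2 × (4/9)(15575) = -8307 cm⁻¹.
Subtracting, OSPE = -12460 − (-8307) = -4153 cm⁻¹.

-4153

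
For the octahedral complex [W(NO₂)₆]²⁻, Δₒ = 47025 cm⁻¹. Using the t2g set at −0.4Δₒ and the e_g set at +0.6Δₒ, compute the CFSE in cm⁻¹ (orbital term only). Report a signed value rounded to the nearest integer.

Each NO₂⁻ contributes -1; 6 × (-1) = -6. With overall charge -2, W is in the +4 oxidation state.
W is in group 6, so W⁴⁺ is d² (6 − 4 = 2).
Configuration: t2g^2 e_g^0.
Orbital CFSE = 2(-0.4) + 0(0.6) = -0.8Δₒ = -0.8 × 47025 = -37620 cm⁻¹.

-37620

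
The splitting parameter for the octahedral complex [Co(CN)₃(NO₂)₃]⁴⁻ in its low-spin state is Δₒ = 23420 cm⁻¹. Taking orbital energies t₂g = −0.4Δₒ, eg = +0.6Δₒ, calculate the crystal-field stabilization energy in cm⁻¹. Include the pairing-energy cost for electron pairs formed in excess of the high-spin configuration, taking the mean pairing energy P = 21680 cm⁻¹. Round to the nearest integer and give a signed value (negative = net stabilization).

-20476

Ligand charges: 3×(-1) from CN⁻ and 3×(-1) from NO₂⁻ sum to -6; with overall charge -4, Co is +2.
Co²⁺: group 9, so d-count = 9 − 2 = 7.
The d⁷ electrons fill as t₂g⁶ eg¹.
CFSE(orbital) = 6×(-0.4Δₒ) + 1×(0.6Δₒ) = -1.8Δₒ; with Δₒ = 23420 cm⁻¹ that is -42156 cm⁻¹.
High-spin d⁷ would be t₂g⁵ eg² with 2 pairs; low-spin has 3, so 1 excess pair costs +1P = +21680 cm⁻¹.
Combining: -42156 + 21680 = -20476 cm⁻¹.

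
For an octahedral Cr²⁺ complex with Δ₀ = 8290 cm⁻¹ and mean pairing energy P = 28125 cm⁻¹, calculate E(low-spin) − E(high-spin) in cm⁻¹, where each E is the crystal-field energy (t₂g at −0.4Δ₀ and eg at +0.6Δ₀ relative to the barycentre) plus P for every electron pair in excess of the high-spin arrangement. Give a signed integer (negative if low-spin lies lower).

19835

Cr is in group 6, so Cr²⁺ is d⁴ (6 − 2 = 4).
High-spin d⁴ fills as t₂g³ eg¹ with CFSE 3(−0.4) + 1(+0.6) = -0.6Δ₀ = -4974 cm⁻¹.
Low-spin t₂g⁴ eg⁰ gives -1.6Δ₀ = -13264 cm⁻¹, but forming 1 extra pair costs 1P = 28125 cm⁻¹, so E(LS) = -13264 + 28125 = 14861 cm⁻¹.
E(LS) − E(HS) = 14861 − (-4974) = 19835 cm⁻¹.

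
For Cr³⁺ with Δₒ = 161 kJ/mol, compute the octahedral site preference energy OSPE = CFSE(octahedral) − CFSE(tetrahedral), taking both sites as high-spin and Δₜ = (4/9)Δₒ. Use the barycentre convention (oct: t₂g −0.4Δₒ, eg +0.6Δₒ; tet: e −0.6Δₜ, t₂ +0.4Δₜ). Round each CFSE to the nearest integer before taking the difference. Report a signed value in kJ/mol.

Cr³⁺: group 6, so d-count = 6 − 3 = 3.
In an octahedral site d³ (HS) is t₂g³ eg⁰, giving CFSE(oct) = -1.2Δₒ = -193 kJ/mol.
Tetrahedral e² t₂¹ gives -0.8Δₜ = -0.8 × (4/9) × 161 = -57 kJ/mol.
OSPE = CFSE(oct) − CFSE(tet) = -193 − (-57) = -136 kJ/mol.

-136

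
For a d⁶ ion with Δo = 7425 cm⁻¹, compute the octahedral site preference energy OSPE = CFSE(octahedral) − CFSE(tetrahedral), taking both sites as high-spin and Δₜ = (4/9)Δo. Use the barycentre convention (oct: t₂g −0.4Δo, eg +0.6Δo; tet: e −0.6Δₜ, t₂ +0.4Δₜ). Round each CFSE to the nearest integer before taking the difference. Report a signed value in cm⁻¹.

-990

Octahedral (high-spin): t2g^4 e_g^2, CFSE = 4(−0.4) + 2(+0.6) = -0.4Δo = -0.4 × 7425 = -2970 cm⁻¹.
In a tetrahedral site the filling is e^3 t2^3: CFSE(tet) = -0.6Δₜ = -0.6 × (4/9)(7425) = -1980 cm⁻¹.
Subtracting, OSPE = -2970 − (-1980) = -990 cm⁻¹.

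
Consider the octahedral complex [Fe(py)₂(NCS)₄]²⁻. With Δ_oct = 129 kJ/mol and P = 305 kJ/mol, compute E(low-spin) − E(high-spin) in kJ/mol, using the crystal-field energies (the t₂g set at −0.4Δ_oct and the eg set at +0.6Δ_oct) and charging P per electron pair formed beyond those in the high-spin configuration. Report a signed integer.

352

Ligand charges: 2×(+0) from py and 4×(-1) from NCS⁻ sum to -4; with overall charge -2, Fe is +2.
Fe sits in group 8; removing 2 electrons leaves Fe²⁺ with 8 − 2 = 6 d electrons.
In the high-spin limit (t₂g⁴ eg²) the orbital term is -0.4Δ_oct = -52 kJ/mol, with no excess pairing.
Low-spin: t₂g⁶ eg⁰, orbital CFSE = -2.4Δ_oct = -310 kJ/mol; plus 2 excess pairs × P = +610 kJ/mol; total 300 kJ/mol.
The difference is 300 − (-52) = 352 kJ/mol, so high-spin lies lower.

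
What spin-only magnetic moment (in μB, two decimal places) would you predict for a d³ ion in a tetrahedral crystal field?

With tetrahedral geometry the complex is necessarily high-spin.
Configuration: e² t₂¹ → 3 unpaired electrons.
μ(spin-only) = √[3(3+2)] = √15 ≈ 3.87 μB.

3.87 μB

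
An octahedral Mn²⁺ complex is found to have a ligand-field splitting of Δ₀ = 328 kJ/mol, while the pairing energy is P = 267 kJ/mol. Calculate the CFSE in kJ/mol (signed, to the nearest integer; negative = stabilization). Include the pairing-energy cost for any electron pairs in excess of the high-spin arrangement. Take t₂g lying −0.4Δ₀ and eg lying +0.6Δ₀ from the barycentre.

Mn sits in group 7; removing 2 electrons leaves Mn²⁺ with 7 − 2 = 5 d electrons.
With Δ₀ > P the complex is low-spin.
That gives t₂g⁵ eg⁰.
Orbital CFSE = -2.0Δ₀ = -2.0 × 328 = -656 kJ/mol.
Excess pairs vs high-spin: 2 − 0 = 2; pairing cost = +534 kJ/mol.
Net CFSE = -656 + 534 = -122 kJ/mol.

-122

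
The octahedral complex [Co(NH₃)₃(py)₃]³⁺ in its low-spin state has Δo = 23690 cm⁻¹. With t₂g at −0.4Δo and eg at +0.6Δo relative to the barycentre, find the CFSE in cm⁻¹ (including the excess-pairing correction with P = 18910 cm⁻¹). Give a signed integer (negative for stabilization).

Ligand charges: 3×(+0) from NH₃ and 3×(+0) from py sum to +0; with overall charge +3, Co is +3.
Co is in group 9, so Co³⁺ is d⁶ (9 − 3 = 6).
The d⁶ electrons fill as t₂g⁶ eg⁰.
Orbital CFSE = 6(-0.4) + 0(0.6) = -2.4Δo = -2.4 × 23690 = -56856 cm⁻¹.
Pairing penalty: 3 pairs vs 1 in the high-spin reference → 2 extra × P = 37820 cm⁻¹.
Overall CFSE = -56856 + 37820 = -19036 cm⁻¹.

-19036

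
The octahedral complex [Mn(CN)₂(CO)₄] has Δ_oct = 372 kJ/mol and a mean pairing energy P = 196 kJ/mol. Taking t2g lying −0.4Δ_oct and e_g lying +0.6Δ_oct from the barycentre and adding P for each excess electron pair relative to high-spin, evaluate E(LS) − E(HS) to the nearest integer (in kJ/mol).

Ligand charges: 2×(-1) from CN⁻ and 4×(+0) from CO sum to -2; with overall charge +0, Mn is +2.
Mn²⁺: group 7, so d-count = 7 − 2 = 5.
High-spin d⁵ fills as t2g^3 e_g^2 with CFSE 3(−0.4) + 2(+0.6) = 0.0Δ_oct = 0 kJ/mol.
Low-spin t2g^5 e_g^0 gives -2.0Δ_oct = -744 kJ/mol, but forming 2 extra pairs costs 2P = 392 kJ/mol, so E(LS) = -744 + 392 = -352 kJ/mol.
The difference is -352 − (0) = -352 kJ/mol, so low-spin lies lower.

-352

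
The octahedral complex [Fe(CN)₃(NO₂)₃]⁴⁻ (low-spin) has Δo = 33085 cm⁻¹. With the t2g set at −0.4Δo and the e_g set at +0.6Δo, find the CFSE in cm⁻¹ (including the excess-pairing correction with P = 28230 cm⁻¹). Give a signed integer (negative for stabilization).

Ligand charges: 3×(-1) from CN⁻ and 3×(-1) from NO₂⁻ sum to -6; with overall charge -4, Fe is +2.
Fe is in group 8, so Fe²⁺ is d⁶ (8 − 2 = 6).
The d⁶ electrons fill as t2g^6 e_g^0.
The orbital stabilization is -2.4Δo = -2.4 × 33085 = -79404 cm⁻¹.
High-spin d⁶ would be t2g^4 e_g^2 with 1 pair; low-spin has 3, so 2 excess pairs cost +2P = +56460 cm⁻¹.
Combining: -79404 + 56460 = -22944 cm⁻¹.

-22944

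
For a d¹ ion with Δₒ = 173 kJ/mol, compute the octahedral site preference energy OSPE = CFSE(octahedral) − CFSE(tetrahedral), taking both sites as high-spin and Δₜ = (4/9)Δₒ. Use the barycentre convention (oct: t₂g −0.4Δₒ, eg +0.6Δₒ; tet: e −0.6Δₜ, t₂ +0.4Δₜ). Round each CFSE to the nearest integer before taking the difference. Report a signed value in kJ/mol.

In an octahedral site d¹ (HS) is t2g^1 e_g^0, giving CFSE(oct) = -0.4Δₒ = -69 kJ/mol.
In a tetrahedral site the filling is e^1 t2^0: CFSE(tet) = -0.6Δₜ = -0.6 × (4/9)(173) = -46 kJ/mol.
Subtracting, OSPE = -69 − (-46) = -23 kJ/mol.

-23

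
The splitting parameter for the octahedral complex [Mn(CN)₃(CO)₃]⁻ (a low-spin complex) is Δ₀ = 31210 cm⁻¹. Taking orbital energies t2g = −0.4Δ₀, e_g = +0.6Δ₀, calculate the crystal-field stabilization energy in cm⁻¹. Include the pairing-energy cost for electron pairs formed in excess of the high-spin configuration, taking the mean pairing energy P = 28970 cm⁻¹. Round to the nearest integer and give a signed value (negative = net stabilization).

Ligand charges: 3×(-1) from CN⁻ and 3×(+0) from CO sum to -3; with overall charge -1, Mn is +2.
Mn²⁺: group 7, so d-count = 7 − 2 = 5.
Electron filling gives t2g^5 e_g^0.
CFSE(orbital) = 5×(-0.4Δ₀) + 0×(0.6Δ₀) = -2.0Δ₀; with Δ₀ = 31210 cm⁻¹ that is -62420 cm⁻¹.
Relative to high-spin t2g^3 e_g^2 (0 paired), the low-spin configuration has 2 additional pairs, contributing +2 × 28970 = +57940 cm⁻¹.
Combining: -62420 + 57940 = -4480 cm⁻¹.

-4480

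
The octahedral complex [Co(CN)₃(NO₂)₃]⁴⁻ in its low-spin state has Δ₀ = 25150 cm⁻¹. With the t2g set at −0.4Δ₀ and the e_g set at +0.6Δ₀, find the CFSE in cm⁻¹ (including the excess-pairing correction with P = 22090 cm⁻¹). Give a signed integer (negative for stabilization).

Ligand charges: 3×(-1) from CN⁻ and 3×(-1) from NO₂⁻ sum to -6; with overall charge -4, Co is +2.
Co²⁺: group 9, so d-count = 9 − 2 = 7.
The d⁷ electrons fill as t2g^6 e_g^1.
Orbital CFSE = 6(-0.4) + 1(0.6) = -1.8Δ₀ = -1.8 × 25150 = -45270 cm⁻¹.
High-spin d⁷ would be t2g^5 e_g^2 with 2 pairs; low-spin has 3, so 1 excess pair costs +1P = +22090 cm⁻¹.
Overall CFSE = -45270 + 22090 = -23180 cm⁻¹.

-23180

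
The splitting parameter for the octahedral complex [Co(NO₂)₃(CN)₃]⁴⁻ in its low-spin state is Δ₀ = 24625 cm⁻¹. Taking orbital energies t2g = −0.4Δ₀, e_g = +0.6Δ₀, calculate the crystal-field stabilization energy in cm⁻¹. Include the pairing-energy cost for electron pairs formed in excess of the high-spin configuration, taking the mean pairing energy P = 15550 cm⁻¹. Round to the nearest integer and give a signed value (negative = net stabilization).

Ligand charges: 3×(-1) from NO₂⁻ and 3×(-1) from CN⁻ sum to -6; with overall charge -4, Co is +2.
Group 9 minus oxidation state +2 gives a d⁷ configuration for Co²⁺.
Configuration: t2g^6 e_g^1.
CFSE(orbital) = 6×(-0.4Δ₀) + 1×(0.6Δ₀) = -1.8Δ₀; with Δ₀ = 24625 cm⁻¹ that is -44325 cm⁻¹.
Relative to high-spin t2g^5 e_g^2 (2 paired), the low-spin configuration has 1 additional pair, contributing +1 × 15550 = +15550 cm⁻¹.
Combining: -44325 + 15550 = -28775 cm⁻¹.

-28775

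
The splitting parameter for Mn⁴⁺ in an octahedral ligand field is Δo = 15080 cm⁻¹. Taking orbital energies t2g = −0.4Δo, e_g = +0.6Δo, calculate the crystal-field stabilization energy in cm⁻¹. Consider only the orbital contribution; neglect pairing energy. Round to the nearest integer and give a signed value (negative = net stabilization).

-18096

Mn⁴⁺: group 7, so d-count = 7 − 4 = 3.
For octahedral d³ the high- and low-spin configurations coincide.
The d³ electrons fill as t2g^3 e_g^0.
CFSE(orbital) = 3×(-0.4Δo) + 0×(0.6Δo) = -1.2Δo; with Δo = 15080 cm⁻¹ that is -18096 cm⁻¹.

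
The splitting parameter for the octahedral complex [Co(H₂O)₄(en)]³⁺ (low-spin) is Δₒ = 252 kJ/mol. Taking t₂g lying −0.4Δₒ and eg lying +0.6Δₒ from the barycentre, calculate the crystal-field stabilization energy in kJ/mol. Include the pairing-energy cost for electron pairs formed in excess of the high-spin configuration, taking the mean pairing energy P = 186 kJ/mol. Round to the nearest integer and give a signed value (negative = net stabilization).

-233

Ligand charges: 4×(+0) from H₂O and 1×(+0) from en sum to +0; with overall charge +3, Co is +3.
Co sits in group 9; removing 3 electrons leaves Co³⁺ with 9 − 3 = 6 d electrons.
Configuration: t₂g⁶ eg⁰.
The orbital stabilization is -2.4Δₒ = -2.4 × 252 = -605 kJ/mol.
Relative to high-spin t₂g⁴ eg² (1 paired), the low-spin configuration has 2 additional pairs, contributing +2 × 186 = +372 kJ/mol.
Combining: -605 + 372 = -233 kJ/mol.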